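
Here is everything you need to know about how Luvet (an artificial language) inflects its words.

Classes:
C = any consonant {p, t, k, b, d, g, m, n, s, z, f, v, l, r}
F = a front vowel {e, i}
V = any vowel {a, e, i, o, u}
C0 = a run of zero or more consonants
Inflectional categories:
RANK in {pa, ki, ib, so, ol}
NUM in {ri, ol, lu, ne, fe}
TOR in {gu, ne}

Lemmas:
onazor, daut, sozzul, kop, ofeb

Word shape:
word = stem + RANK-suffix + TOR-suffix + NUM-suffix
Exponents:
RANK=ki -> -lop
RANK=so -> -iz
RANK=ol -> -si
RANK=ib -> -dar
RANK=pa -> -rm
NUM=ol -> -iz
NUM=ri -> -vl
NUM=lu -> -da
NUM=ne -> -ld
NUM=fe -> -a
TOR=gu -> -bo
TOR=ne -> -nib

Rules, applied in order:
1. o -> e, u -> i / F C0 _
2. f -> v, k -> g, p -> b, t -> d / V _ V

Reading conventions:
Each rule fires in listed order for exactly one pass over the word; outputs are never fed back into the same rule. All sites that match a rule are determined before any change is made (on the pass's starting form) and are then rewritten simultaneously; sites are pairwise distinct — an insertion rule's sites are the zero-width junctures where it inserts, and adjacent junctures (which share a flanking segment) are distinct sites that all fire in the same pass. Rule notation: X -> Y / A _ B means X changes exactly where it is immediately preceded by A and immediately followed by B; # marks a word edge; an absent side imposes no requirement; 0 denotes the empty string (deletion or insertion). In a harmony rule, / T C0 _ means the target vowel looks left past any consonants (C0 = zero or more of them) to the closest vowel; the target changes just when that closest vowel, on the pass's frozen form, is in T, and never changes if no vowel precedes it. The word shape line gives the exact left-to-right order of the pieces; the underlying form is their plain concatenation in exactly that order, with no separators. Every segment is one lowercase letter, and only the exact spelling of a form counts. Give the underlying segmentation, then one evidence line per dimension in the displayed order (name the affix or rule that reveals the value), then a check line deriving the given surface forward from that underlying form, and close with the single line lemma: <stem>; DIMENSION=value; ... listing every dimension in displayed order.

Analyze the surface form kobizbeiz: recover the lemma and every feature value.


underlying: kop-iz-bo-iz
RANK=so - signalled by the affix -iz
NUM=ol - signalled by the affix -iz
TOR=gu - signalled by the affix -bo
check: kopizboiz -> kopizbeiz -> kobizbeiz
lemma: kop; RANK=so; NUM=ol; TOR=gu


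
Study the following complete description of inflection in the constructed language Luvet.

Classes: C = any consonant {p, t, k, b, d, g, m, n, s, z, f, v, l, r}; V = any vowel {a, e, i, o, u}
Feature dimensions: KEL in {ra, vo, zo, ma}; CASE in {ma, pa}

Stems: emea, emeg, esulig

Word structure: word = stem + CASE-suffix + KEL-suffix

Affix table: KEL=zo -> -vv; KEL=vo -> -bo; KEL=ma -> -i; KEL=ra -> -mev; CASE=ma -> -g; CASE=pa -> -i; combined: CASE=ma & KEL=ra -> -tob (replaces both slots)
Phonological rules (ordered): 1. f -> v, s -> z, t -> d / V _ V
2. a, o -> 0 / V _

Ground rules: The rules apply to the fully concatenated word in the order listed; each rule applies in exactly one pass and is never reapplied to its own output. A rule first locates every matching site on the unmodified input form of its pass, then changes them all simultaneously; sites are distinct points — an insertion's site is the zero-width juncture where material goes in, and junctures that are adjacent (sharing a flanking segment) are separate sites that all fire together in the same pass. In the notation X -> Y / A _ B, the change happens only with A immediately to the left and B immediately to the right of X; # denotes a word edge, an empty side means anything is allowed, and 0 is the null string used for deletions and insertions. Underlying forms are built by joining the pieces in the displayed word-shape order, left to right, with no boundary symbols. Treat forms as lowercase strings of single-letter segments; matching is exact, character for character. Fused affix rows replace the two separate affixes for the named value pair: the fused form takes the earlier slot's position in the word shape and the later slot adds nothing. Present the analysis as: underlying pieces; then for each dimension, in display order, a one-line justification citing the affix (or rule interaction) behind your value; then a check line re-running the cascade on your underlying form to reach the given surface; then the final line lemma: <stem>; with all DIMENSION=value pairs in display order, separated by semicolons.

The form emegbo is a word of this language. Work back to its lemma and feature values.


underlying: emea-g-bo
KEL=vo - signalled by the affix -bo
CASE=ma - signalled by the affix -g
check: emeagbo -> emeagbo -> emegbo
lemma: emea; KEL=vo; CASE=ma


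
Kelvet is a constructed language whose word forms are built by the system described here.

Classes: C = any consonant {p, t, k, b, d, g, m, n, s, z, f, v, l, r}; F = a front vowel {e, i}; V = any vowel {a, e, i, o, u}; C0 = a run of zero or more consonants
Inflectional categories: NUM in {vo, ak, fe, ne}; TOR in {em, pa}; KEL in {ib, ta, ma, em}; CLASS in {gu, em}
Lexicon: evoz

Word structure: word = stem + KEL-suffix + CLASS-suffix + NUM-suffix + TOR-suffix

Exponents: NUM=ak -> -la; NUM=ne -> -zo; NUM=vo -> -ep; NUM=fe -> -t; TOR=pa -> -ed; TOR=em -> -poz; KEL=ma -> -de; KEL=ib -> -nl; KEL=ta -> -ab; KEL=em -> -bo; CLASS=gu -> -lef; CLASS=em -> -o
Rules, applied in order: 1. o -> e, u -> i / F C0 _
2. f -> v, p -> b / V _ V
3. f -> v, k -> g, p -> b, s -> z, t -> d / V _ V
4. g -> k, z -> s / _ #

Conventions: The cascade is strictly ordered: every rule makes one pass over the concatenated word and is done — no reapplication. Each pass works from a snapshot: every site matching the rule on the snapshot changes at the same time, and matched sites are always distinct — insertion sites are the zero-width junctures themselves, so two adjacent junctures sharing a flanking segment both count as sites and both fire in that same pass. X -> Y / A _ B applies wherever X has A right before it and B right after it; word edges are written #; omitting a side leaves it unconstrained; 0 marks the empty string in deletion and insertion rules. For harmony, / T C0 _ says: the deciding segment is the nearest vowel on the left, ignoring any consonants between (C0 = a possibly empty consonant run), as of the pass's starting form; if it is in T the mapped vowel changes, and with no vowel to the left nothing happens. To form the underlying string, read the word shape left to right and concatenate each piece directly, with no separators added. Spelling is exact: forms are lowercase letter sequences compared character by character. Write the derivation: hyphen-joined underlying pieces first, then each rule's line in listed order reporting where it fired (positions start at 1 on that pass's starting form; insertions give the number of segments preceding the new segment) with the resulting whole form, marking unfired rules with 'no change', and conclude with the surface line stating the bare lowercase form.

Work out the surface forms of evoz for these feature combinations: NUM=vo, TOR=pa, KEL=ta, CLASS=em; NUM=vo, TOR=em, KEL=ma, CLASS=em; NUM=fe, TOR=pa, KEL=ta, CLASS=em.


cell NUM=vo, TOR=pa, KEL=ta, CLASS=em:
underlying: evoz-ab-o-ep-ed
1. o -> e, u -> i / F C0 _: fires at position(s) 3: evezaboeped
2. f -> v, p -> b / V _ V: fires at position(s) 9: evezaboebed
3. f -> v, k -> g, p -> b, s -> z, t -> d / V _ V: no change
4. g -> k, z -> s / _ #: no change
surface: evezaboebed

cell NUM=vo, TOR=em, KEL=ma, CLASS=em:
underlying: evoz-de-o-ep-poz
1. o -> e, u -> i / F C0 _: fires at position(s) 3, 7, 11: evezdeeeppez
2. f -> v, p -> b / V _ V: no change
3. f -> v, k -> g, p -> b, s -> z, t -> d / V _ V: no change
4. g -> k, z -> s / _ #: fires at position(s) 12: evezdeeeppes
surface: evezdeeeppes

cell NUM=fe, TOR=pa, KEL=ta, CLASS=em:
underlying: evoz-ab-o-t-ed
1. o -> e, u -> i / F C0 _: fires at position(s) 3: evezaboted
2. f -> v, p -> b / V _ V: no change
3. f -> v, k -> g, p -> b, s -> z, t -> d / V _ V: fires at position(s) 8: evezaboded
4. g -> k, z -> s / _ #: no change
surface: evezaboded


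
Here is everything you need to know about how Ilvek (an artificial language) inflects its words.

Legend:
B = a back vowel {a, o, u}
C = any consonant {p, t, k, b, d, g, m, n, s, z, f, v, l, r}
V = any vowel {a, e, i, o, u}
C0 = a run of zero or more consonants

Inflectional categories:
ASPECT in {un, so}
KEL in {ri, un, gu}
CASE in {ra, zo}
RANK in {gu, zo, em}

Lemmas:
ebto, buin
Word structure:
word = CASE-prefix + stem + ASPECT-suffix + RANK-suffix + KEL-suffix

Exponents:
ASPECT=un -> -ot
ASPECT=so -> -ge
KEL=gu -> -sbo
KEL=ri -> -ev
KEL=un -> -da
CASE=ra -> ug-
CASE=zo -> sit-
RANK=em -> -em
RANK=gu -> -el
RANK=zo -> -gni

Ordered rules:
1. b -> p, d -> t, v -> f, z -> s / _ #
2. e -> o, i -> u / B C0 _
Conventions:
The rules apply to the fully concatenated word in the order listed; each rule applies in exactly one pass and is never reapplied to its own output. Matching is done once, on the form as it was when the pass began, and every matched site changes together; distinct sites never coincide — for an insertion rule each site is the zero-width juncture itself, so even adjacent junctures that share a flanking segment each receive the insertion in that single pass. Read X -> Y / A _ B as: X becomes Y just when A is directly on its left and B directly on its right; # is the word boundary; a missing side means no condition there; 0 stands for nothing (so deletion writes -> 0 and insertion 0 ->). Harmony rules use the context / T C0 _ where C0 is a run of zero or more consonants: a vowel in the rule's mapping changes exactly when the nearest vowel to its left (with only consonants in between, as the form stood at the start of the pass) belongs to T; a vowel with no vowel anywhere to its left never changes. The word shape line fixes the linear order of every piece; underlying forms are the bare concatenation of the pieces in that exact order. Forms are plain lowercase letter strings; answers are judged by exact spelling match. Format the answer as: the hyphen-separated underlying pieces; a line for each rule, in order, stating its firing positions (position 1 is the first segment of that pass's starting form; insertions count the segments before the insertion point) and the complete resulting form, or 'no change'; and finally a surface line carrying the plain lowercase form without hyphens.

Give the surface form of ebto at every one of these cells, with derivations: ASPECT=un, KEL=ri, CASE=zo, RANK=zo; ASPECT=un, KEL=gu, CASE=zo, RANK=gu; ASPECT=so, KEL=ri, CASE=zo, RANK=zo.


cell ASPECT=un, KEL=ri, CASE=zo, RANK=zo:
underlying: sit-ebto-ot-gni-ev
1. b -> p, d -> t, v -> f, z -> s / _ #: fires at position(s) 14: sitebtootgnief
2. e -> o, i -> u / B C0 _: fires at position(s) 12: sitebtootgnuef
surface: sitebtootgnuef

cell ASPECT=un, KEL=gu, CASE=zo, RANK=gu:
underlying: sit-ebto-ot-el-sbo
1. b -> p, d -> t, v -> f, z -> s / _ #: no change
2. e -> o, i -> u / B C0 _: fires at position(s) 10: sitebtootolsbo
surface: sitebtootolsbo

cell ASPECT=so, KEL=ri, CASE=zo, RANK=zo:
underlying: sit-ebto-ge-gni-ev
1. b -> p, d -> t, v -> f, z -> s / _ #: fires at position(s) 14: sitebtogegnief
2. e -> o, i -> u / B C0 _: fires at position(s) 9: sitebtogognief
surface: sitebtogognief


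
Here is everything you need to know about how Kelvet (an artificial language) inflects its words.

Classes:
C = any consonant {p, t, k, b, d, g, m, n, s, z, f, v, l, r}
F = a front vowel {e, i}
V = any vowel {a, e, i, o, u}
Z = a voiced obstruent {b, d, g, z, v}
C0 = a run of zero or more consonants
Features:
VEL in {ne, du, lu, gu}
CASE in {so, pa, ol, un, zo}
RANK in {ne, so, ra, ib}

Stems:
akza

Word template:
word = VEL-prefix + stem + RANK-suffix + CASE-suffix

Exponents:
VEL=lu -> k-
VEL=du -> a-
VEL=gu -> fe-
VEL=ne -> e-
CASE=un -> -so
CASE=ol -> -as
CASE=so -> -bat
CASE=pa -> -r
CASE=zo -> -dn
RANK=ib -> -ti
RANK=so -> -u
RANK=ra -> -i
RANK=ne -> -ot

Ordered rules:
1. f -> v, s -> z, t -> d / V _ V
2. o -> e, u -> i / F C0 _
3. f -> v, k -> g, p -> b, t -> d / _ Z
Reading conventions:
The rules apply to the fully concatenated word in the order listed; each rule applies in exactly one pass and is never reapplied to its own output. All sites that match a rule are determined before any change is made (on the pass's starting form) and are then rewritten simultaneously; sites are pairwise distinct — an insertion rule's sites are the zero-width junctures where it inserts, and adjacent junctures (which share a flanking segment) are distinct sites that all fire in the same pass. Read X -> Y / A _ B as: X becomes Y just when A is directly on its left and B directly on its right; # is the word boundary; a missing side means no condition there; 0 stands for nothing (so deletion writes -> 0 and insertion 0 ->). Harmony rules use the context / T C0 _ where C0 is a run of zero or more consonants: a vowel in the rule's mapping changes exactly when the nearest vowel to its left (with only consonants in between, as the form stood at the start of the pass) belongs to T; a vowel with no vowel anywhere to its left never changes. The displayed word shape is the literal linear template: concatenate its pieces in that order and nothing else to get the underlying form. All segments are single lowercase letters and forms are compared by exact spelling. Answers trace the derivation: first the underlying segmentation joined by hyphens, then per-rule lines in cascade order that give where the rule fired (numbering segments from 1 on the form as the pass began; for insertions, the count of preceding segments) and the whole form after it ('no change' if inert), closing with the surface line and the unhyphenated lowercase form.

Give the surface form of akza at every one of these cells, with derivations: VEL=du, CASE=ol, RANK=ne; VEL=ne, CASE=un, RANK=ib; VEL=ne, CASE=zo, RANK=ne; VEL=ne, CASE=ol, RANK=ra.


cell VEL=du, CASE=ol, RANK=ne:
underlying: a-akza-ot-as
1. f -> v, s -> z, t -> d / V _ V: fires at position(s) 7: aakzaodas
2. o -> e, u -> i / F C0 _: no change
3. f -> v, k -> g, p -> b, t -> d / _ Z: fires at position(s) 3: aagzaodas
surface: aagzaodas

cell VEL=ne, CASE=un, RANK=ib:
underlying: e-akza-ti-so
1. f -> v, s -> z, t -> d / V _ V: fires at position(s) 6, 8: eakzadizo
2. o -> e, u -> i / F C0 _: fires at position(s) 9: eakzadize
3. f -> v, k -> g, p -> b, t -> d / _ Z: fires at position(s) 3: eagzadize
surface: eagzadize

cell VEL=ne, CASE=zo, RANK=ne:
underlying: e-akza-ot-dn
1. f -> v, s -> z, t -> d / V _ V: no change
2. o -> e, u -> i / F C0 _: no change
3. f -> v, k -> g, p -> b, t -> d / _ Z: fires at position(s) 3, 7: eagzaoddn
surface: eagzaoddn

cell VEL=ne, CASE=ol, RANK=ra:
underlying: e-akza-i-as
1. f -> v, s -> z, t -> d / V _ V: no change
2. o -> e, u -> i / F C0 _: no change
3. f -> v, k -> g, p -> b, t -> d / _ Z: fires at position(s) 3: eagzaias
surface: eagzaias


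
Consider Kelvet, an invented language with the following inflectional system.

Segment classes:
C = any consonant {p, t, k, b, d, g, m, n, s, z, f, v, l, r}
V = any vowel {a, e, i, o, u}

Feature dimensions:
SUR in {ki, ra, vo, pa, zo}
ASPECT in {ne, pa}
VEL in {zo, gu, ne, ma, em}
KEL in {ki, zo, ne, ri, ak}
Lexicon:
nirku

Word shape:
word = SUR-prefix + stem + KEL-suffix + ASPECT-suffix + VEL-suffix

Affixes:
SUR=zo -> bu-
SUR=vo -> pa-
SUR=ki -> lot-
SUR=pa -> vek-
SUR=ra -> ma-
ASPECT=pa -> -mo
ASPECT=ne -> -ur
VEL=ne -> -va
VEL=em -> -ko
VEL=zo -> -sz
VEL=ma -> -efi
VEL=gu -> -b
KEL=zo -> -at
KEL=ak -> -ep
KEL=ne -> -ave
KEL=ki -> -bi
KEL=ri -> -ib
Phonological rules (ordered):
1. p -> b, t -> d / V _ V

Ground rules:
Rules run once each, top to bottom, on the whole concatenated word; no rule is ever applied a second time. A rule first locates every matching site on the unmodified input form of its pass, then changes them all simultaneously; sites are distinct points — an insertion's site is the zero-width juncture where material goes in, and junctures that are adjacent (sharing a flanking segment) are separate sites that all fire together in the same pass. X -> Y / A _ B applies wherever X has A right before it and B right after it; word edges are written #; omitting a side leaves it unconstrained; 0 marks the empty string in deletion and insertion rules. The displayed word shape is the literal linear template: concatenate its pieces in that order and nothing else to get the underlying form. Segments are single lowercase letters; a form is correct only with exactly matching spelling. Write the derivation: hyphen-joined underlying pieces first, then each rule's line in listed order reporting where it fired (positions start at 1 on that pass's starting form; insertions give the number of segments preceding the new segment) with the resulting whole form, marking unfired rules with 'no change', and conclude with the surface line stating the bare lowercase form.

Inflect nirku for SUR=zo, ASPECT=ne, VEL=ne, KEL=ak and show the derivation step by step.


underlying: bu-nirku-ep-ur-va
1. p -> b, t -> d / V _ V: fires at position(s) 9: bunirkueburva
surface: bunirkueburva


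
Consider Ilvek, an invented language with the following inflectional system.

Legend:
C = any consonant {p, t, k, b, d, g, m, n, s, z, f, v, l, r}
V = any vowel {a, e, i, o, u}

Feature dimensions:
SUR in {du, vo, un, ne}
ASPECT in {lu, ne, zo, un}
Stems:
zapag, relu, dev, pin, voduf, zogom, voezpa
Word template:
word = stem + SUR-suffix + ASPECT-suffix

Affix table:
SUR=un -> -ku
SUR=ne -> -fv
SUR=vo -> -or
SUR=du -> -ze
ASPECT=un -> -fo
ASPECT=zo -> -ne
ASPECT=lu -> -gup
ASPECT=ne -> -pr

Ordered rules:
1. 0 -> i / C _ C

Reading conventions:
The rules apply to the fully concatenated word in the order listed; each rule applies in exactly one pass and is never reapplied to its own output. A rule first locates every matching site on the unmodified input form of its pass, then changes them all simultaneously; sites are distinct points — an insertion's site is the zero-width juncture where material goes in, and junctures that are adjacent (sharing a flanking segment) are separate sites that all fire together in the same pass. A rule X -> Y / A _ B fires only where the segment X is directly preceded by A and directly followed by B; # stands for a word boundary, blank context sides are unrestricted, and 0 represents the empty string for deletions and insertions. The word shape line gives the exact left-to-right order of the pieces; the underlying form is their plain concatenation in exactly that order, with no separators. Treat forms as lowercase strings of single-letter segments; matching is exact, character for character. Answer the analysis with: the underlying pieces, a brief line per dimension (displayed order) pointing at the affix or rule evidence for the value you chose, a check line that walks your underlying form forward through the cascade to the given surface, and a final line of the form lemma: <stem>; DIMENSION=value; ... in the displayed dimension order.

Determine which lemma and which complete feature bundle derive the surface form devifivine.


underlying: dev-fv-ne
SUR=ne - signalled by the affix -fv
ASPECT=zo - signalled by the affix -ne
check: devfvne -> devifivine
lemma: dev; SUR=ne; ASPECT=zo


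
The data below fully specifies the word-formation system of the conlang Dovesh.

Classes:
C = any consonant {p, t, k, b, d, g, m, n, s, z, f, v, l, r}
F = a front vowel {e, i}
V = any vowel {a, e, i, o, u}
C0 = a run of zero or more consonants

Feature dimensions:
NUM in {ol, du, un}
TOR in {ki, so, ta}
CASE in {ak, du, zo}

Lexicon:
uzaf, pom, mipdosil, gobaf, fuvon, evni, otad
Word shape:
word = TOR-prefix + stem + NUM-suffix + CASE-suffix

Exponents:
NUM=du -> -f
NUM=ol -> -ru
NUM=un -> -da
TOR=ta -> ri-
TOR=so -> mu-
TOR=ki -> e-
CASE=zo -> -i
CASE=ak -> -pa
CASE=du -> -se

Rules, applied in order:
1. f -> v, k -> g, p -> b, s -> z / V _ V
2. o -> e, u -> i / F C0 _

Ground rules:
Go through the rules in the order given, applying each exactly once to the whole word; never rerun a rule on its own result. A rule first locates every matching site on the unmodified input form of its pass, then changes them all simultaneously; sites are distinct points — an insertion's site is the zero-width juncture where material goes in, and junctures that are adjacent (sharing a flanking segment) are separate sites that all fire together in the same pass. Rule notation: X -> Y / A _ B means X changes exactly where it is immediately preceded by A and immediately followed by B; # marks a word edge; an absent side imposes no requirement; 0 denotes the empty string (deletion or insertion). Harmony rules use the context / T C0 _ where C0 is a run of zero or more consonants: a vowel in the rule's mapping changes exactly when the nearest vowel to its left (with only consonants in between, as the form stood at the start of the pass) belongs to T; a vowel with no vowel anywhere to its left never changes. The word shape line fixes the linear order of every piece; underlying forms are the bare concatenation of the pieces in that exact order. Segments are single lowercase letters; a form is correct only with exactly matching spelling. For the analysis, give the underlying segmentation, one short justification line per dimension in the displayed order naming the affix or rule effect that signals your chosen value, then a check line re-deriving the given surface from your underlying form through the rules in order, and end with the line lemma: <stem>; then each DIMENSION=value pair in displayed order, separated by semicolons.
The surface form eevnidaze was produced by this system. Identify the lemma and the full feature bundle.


underlying: e-evni-da-se
NUM=un - signalled by the affix -da
TOR=ki - signalled by the affix e-
CASE=du - signalled by the affix -se
check: eevnidase -> eevnidaze -> eevnidaze
lemma: evni; NUM=un; TOR=ki; CASE=du


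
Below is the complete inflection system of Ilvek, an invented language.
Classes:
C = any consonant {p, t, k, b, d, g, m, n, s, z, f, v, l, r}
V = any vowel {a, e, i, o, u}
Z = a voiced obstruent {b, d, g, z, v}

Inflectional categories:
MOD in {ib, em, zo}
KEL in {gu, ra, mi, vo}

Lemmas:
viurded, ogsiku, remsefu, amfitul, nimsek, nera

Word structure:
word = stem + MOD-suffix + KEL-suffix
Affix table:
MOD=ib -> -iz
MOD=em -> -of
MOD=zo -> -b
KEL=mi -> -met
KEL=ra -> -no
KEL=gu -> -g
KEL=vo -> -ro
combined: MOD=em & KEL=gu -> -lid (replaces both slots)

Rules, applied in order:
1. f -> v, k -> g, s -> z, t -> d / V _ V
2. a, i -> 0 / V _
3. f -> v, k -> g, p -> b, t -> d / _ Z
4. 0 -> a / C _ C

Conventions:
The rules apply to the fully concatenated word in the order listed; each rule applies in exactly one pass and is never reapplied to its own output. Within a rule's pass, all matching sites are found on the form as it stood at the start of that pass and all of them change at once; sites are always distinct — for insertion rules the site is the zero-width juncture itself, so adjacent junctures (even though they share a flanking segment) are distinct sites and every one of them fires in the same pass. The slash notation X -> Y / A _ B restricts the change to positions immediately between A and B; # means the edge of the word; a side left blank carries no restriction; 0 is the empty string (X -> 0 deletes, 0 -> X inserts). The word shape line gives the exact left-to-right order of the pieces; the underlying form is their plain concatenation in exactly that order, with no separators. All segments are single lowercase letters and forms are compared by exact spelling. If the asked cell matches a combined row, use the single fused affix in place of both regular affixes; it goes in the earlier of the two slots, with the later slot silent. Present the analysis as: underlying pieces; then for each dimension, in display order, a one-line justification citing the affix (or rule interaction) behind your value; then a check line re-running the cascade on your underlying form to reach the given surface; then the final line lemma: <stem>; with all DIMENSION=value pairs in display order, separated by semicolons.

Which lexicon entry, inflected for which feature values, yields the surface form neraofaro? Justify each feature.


underlying: nera-of-ro
MOD=em - signalled by the affix -of
KEL=vo - signalled by the affix -ro
check: neraofro -> neraofro -> neraofro -> neraofro -> neraofaro
lemma: nera; MOD=em; KEL=vo


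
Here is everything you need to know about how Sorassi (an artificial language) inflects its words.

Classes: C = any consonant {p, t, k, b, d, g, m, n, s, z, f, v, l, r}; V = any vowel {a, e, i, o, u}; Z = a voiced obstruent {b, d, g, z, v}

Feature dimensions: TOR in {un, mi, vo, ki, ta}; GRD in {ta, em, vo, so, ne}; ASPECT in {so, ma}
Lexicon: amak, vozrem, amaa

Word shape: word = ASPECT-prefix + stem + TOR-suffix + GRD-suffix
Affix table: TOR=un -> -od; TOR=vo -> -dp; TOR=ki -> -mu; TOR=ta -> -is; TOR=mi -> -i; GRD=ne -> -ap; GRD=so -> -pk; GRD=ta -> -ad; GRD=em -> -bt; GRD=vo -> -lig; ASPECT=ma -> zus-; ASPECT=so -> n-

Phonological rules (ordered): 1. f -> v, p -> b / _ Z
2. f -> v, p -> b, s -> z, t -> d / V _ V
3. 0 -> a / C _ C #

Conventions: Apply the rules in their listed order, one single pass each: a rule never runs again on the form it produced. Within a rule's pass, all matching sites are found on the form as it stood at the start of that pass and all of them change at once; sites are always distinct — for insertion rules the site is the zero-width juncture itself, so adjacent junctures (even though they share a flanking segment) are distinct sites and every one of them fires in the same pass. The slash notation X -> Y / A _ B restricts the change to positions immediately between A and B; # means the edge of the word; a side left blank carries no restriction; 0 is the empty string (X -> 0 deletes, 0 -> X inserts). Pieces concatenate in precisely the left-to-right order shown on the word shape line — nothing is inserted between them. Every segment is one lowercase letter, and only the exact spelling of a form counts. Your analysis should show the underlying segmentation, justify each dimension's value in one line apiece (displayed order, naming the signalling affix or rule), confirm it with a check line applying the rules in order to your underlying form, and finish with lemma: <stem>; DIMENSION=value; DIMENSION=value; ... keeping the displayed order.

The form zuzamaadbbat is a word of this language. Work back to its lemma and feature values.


underlying: zus-amaa-dp-bt
TOR=vo - signalled by the affix -dp
GRD=em - signalled by the affix -bt
ASPECT=ma - signalled by the affix zus-
check: zusamaadpbt -> zusamaadbbt -> zuzamaadbbt -> zuzamaadbbat
lemma: amaa; TOR=vo; GRD=em; ASPECT=ma


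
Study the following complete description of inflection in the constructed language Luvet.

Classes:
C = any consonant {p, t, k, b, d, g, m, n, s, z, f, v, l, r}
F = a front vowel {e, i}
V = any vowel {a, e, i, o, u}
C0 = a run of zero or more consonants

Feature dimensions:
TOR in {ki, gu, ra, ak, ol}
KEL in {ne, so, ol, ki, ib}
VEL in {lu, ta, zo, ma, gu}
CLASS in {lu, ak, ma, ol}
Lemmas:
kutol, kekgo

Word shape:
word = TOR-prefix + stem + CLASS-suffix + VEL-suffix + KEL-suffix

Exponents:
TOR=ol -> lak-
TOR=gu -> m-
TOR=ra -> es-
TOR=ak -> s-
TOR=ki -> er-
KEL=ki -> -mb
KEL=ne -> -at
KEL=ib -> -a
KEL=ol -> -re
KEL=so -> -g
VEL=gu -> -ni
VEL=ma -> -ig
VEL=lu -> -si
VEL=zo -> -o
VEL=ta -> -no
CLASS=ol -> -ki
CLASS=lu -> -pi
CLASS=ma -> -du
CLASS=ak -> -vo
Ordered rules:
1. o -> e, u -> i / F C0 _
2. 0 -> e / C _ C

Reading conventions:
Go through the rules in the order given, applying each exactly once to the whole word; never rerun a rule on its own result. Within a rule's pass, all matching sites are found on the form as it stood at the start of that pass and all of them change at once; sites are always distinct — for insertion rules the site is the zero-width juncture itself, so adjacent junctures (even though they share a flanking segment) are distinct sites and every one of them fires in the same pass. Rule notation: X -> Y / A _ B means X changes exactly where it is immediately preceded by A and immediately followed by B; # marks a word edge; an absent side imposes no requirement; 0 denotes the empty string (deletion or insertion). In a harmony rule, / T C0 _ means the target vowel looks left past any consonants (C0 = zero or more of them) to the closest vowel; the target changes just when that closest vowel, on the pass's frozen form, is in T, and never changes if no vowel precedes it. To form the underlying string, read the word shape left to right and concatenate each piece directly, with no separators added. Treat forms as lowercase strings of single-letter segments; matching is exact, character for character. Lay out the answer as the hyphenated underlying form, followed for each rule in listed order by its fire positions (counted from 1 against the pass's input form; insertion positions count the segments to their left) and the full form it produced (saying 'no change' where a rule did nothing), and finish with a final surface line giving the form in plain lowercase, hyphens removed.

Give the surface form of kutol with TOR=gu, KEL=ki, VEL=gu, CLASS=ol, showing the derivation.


underlying: m-kutol-ki-ni-mb
1. o -> e, u -> i / F C0 _: no change
2. 0 -> e / C _ C: inserts after position(s) 1, 6, 11: mekutolekinimeb
surface: mekutolekinimeb


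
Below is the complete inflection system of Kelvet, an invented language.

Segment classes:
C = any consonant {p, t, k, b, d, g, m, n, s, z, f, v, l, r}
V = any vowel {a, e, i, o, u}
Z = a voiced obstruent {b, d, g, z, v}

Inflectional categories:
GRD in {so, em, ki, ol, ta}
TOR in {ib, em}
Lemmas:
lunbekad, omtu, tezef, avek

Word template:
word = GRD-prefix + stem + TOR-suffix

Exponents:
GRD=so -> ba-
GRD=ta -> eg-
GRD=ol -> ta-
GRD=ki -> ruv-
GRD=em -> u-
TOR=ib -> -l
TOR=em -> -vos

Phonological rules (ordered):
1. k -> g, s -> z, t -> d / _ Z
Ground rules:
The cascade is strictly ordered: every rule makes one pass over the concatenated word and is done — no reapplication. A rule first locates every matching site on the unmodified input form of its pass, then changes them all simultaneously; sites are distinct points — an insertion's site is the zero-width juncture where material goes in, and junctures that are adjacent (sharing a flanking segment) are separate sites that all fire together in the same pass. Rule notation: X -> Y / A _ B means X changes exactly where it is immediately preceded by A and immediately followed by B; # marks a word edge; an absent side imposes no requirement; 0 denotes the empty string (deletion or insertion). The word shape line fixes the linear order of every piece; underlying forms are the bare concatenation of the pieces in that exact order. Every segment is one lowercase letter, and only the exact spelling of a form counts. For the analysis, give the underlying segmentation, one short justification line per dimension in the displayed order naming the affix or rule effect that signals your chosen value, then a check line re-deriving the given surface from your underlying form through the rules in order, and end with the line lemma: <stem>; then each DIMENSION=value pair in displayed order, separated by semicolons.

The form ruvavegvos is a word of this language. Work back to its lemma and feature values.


underlying: ruv-avek-vos
GRD=ki - signalled by the affix ruv-
TOR=em - signalled by the affix -vos
check: ruvavekvos -> ruvavegvos
lemma: avek; GRD=ki; TOR=em


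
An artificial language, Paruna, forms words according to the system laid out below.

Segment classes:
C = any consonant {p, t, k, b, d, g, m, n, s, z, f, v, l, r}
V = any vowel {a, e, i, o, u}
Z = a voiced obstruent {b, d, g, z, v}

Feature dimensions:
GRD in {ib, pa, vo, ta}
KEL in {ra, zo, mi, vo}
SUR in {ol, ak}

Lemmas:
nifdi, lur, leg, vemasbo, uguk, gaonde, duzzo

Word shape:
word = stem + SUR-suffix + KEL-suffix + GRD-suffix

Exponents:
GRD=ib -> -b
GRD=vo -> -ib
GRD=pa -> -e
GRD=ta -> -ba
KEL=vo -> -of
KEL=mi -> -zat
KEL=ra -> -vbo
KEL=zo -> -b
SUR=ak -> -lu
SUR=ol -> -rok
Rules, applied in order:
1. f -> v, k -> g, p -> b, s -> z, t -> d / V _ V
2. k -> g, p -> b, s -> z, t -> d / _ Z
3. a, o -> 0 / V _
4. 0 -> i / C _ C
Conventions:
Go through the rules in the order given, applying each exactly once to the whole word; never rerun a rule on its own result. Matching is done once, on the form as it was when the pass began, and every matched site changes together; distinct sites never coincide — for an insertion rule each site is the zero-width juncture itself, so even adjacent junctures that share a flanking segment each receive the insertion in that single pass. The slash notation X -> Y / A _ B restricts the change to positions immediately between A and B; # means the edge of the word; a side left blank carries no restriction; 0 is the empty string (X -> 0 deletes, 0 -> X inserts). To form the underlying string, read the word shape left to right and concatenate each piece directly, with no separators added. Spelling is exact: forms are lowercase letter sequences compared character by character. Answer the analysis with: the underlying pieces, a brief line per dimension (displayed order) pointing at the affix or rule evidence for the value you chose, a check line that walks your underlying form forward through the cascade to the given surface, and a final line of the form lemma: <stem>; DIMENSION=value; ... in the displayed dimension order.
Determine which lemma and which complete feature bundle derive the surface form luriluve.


underlying: lur-lu-of-e
GRD=pa - signalled by the affix -e
KEL=vo - signalled by the affix -of
SUR=ak - signalled by the affix -lu
check: lurluofe -> lurluove -> lurluove -> lurluve -> luriluve
lemma: lur; GRD=pa; KEL=vo; SUR=ak


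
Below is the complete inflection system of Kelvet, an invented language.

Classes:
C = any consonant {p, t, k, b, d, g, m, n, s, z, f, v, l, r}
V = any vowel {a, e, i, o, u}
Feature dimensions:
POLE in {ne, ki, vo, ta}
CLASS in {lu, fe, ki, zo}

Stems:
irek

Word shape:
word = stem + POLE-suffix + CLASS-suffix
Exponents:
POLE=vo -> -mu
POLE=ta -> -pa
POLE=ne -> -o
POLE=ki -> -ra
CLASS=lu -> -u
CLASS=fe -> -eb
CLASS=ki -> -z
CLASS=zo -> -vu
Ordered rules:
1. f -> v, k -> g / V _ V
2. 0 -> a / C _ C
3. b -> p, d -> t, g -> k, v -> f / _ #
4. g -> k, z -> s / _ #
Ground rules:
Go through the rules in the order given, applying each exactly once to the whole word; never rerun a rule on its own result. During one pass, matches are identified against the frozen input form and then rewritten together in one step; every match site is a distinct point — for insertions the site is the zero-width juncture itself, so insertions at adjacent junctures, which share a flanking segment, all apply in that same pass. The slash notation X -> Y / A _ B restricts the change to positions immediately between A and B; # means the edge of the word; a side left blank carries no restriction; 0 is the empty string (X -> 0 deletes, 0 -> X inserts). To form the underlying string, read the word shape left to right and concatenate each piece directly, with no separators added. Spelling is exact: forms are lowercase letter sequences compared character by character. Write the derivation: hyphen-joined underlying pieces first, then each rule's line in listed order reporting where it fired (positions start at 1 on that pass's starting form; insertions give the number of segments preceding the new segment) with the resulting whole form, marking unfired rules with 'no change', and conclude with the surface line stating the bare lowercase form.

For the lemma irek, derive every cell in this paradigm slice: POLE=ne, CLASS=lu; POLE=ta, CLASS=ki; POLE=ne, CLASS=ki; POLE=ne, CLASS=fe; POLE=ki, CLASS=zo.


cell POLE=ne, CLASS=lu:
underlying: irek-o-u
1. f -> v, k -> g / V _ V: fires at position(s) 4: iregou
2. 0 -> a / C _ C: no change
3. b -> p, d -> t, g -> k, v -> f / _ #: no change
4. g -> k, z -> s / _ #: no change
surface: iregou

cell POLE=ta, CLASS=ki:
underlying: irek-pa-z
1. f -> v, k -> g / V _ V: no change
2. 0 -> a / C _ C: inserts after position(s) 4: irekapaz
3. b -> p, d -> t, g -> k, v -> f / _ #: no change
4. g -> k, z -> s / _ #: fires at position(s) 8: irekapas
surface: irekapas

cell POLE=ne, CLASS=ki:
underlying: irek-o-z
1. f -> v, k -> g / V _ V: fires at position(s) 4: iregoz
2. 0 -> a / C _ C: no change
3. b -> p, d -> t, g -> k, v -> f / _ #: no change
4. g -> k, z -> s / _ #: fires at position(s) 6: iregos
surface: iregos

cell POLE=ne, CLASS=fe:
underlying: irek-o-eb
1. f -> v, k -> g / V _ V: fires at position(s) 4: iregoeb
2. 0 -> a / C _ C: no change
3. b -> p, d -> t, g -> k, v -> f / _ #: fires at position(s) 7: iregoep
4. g -> k, z -> s / _ #: no change
surface: iregoep

cell POLE=ki, CLASS=zo:
underlying: irek-ra-vu
1. f -> v, k -> g / V _ V: no change
2. 0 -> a / C _ C: inserts after position(s) 4: irekaravu
3. b -> p, d -> t, g -> k, v -> f / _ #: no change
4. g -> k, z -> s / _ #: no change
surface: irekaravu


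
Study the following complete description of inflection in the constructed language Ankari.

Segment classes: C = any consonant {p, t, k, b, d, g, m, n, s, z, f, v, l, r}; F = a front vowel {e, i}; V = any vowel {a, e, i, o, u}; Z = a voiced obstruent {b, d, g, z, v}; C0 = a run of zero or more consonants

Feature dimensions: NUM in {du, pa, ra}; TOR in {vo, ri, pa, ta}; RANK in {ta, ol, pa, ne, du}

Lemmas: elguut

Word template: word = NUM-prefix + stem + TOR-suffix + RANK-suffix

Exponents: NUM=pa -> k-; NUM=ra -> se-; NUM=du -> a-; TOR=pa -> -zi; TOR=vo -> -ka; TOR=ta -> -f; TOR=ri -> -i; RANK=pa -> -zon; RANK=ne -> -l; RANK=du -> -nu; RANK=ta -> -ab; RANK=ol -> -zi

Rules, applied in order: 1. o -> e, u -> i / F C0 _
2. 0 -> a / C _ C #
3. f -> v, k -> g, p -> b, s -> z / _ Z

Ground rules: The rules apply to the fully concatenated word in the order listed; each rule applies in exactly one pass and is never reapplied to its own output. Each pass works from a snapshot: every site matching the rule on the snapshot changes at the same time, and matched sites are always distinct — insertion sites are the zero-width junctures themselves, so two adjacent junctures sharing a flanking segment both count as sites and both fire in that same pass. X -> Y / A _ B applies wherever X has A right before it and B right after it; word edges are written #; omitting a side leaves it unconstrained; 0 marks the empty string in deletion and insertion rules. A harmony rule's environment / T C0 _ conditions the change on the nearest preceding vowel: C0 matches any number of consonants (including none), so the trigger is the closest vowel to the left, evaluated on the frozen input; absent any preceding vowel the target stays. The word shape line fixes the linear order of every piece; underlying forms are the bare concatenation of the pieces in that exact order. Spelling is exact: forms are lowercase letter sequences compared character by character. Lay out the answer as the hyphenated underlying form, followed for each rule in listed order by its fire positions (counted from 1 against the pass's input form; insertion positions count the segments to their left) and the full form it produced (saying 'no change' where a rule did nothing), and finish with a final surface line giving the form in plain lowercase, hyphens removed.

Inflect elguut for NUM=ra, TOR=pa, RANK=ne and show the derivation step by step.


underlying: se-elguut-zi-l
1. o -> e, u -> i / F C0 _: fires at position(s) 6: seelgiutzil
2. 0 -> a / C _ C #: no change
3. f -> v, k -> g, p -> b, s -> z / _ Z: no change
surface: seelgiutzil


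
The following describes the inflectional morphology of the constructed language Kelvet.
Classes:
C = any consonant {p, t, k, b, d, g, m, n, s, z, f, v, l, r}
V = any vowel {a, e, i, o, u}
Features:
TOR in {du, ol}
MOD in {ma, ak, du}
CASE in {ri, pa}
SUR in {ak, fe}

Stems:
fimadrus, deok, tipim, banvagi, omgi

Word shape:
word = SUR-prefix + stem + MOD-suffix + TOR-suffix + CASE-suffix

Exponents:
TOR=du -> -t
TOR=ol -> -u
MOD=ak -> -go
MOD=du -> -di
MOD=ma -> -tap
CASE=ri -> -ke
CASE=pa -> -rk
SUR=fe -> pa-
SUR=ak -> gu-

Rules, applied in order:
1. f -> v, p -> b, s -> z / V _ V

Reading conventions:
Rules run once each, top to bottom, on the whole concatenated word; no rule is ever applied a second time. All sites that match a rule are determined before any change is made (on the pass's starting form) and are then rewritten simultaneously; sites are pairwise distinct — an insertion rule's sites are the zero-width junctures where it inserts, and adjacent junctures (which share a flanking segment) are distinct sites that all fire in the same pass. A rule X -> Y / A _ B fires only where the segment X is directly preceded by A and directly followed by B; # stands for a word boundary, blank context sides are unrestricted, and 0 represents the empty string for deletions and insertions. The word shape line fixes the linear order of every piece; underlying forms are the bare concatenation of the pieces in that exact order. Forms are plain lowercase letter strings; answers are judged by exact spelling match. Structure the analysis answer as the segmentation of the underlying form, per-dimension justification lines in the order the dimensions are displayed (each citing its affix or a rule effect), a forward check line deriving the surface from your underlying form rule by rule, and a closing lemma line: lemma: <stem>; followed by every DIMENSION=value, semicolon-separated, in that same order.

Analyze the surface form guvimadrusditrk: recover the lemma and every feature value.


underlying: gu-fimadrus-di-t-rk
TOR=du - signalled by the affix -t
MOD=du - signalled by the affix -di
CASE=pa - signalled by the affix -rk
SUR=ak - signalled by the affix gu-
check: gufimadrusditrk -> guvimadrusditrk
lemma: fimadrus; TOR=du; MOD=du; CASE=pa; SUR=ak
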